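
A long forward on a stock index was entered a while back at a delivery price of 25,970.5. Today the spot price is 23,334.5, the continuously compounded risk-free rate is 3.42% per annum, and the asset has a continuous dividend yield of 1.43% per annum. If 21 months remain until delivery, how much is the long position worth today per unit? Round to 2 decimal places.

-1703.96

Current fair forward for the remaining 21 months: F = S·e^((r − q)·T), (r − q) = 0.0342 − 0.0143 = 0.0199
F = 23334.5 · e^(0.0199 × 21/12) = 23334.5 × 1.03543849 = 24161.4394
Value of long forward = (F − K)·e^(−rT) = (24161.4394 − 25970.5) · e^(−0.0342·21/12)
= -1809.0606 × 0.94190581 = -1703.96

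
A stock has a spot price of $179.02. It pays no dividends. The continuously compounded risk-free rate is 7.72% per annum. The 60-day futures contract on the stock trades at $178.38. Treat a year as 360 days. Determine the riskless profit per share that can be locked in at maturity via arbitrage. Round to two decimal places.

Fair futures: F* = S·e^(carry·T), with carry = r = 0.0772
F* = 179.02 · e^(0.0772 × 60/360) = 179.02 · e^0.012867 = 179.02 × 1.012950 = $181.3383
Market $178.38 < fair $181.3383: forward underpriced → reverse cash-and-carry (short spot, go long the forward).
At maturity, profit = |F_mkt − F*| = |178.38 − 181.3383| = $2.96 per share

$2.96 per share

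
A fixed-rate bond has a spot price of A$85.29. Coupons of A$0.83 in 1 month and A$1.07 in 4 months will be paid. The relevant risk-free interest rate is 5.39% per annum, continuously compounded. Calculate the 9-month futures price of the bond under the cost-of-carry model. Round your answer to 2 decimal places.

A$86.85

PV(coupons) I = 0.83·e^(−0.0539·1/12) + 1.07·e^(−0.0539·4/12)
I = 0.8263 + 1.0509 = 1.8772
F = (S − I)·e^(rT) = (85.29 − 1.8772) · e^(0.0539·9/12)
= 83.4128 · e^0.040425 = 83.4128 × 1.041253 = A$86.85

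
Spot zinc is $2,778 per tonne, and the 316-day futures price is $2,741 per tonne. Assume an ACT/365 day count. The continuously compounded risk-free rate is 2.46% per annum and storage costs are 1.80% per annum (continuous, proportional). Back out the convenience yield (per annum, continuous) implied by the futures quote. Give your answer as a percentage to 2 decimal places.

F = S·e^((r+u−y)T) ⇒ (r+u−y) = ln(F/S)/T
ln(2741/2778) = -0.013408; /T ⇒ -0.015487
y = r + u − ln(F/S)/T = 0.0246 + 0.0180 + 0.015487 = 0.058087
y = 5.81%

5.81%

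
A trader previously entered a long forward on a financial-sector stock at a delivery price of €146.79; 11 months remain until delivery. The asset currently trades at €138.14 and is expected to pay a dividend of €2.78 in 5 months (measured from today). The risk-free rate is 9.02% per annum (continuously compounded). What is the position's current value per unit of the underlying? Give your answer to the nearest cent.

PV(remaining dividends) I = 2.78·e^(−0.0902·5/12) = 2.6775
Current forward F = (S − I)·e^(rT) = (138.14 − 2.6775)·e^(0.0902·11/12) = 135.4625 × 1.086198 = 147.1391
Value (long) = (F − K)·e^(−rT) = (147.1391 − 146.79) × 0.920643 = 0.3214
Value = €0.32

€0.32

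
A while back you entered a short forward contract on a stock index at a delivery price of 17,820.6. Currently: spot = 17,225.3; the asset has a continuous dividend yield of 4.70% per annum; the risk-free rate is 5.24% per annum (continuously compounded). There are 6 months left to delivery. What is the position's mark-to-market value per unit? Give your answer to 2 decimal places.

Current fair forward for the remaining 6 months: F = S·e^((r − q)·T), (r − q) = 0.0524 − 0.0470 = 0.0054
F = 17225.3 · e^(0.0054 × 6/12) = 17225.3 × 1.00270365 = 17271.8712
Value of long forward = (F − K)·e^(−rT) = (17271.8712 − 17820.6) · e^(−0.0524·6/12)
= -548.7288 × 0.97414024 = -534.54
Short position value = −(long value) = 534.54

534.54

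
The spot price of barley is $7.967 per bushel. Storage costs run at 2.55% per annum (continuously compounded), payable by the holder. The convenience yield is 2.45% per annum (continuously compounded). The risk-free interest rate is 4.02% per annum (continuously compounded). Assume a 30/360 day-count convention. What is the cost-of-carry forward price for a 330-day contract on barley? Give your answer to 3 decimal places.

Net carry = r + u − y = 0.0402 + 0.0255 − 0.0245 = 0.0412
F = S·e^((r+u−y)T) = 7.967 · e^(0.0412 × 330/360) = 7.967 · e^0.037767
= 7.967 × 1.038489 = $8.274 per bushel

$8.274 per bushel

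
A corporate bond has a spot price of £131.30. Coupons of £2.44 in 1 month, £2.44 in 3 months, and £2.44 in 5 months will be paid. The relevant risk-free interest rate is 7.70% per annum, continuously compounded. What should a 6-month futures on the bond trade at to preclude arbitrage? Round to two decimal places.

PV(coupons) I = 2.44·e^(−0.0770·1/12) + 2.44·e^(−0.0770·3/12) + 2.44·e^(−0.0770·5/12)
I = 2.4244 + 2.3935 + 2.3630 = 7.1809
F = (S − I)·e^(rT) = (131.30 − 7.1809) · e^(0.0770·6/12)
= 124.1191 · e^0.038500 = 124.1191 × 1.039251 = £128.99

£128.99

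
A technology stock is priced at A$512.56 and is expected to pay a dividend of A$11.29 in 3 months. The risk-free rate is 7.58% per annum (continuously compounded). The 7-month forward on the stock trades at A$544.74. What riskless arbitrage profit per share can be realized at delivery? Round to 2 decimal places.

PV(dividends) I = 11.29·e^(−0.0758·3/12) = 11.0781
Fair forward F* = (S − I)·e^(rT) = (512.56 − 11.0781)·e^0.044217 = 501.4819 × 1.045209 = 524.1534
Market A$544.74 > fair 524.1534: forward overpriced → cash-and-carry (borrow at r, buy the stock and collect the dividends, short the forward).
Profit at T = |F_mkt − F*| = |544.74 − 524.1534| = A$20.59 per share

A$20.59 per share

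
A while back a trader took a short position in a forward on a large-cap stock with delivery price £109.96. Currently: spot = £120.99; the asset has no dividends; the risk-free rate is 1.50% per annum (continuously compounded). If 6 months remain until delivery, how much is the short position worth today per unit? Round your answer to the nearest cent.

-£11.85

Current fair forward for the remaining 6 months: F = S·e^(r·T), r = 0.0150
F = 120.99 · e^(0.0150 × 6/12) = 120.99 × 1.007528 = 121.9008
Value of long forward = (F − K)·e^(−rT) = (121.9008 − 109.96) · e^(−0.0150·6/12)
= 11.9408 × 0.992528 = 11.85
Short position value = −(long value) = -£11.85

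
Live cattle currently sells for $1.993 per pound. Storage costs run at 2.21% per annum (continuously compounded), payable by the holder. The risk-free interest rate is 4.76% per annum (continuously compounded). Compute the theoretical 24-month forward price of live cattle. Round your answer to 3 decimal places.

$2.291 per pound

Net carry = r + u − y = 0.0476 + 0.0221 − 0.0000 = 0.0697
F = S·e^((r+u−y)T) = 1.993 · e^(0.0697 × 24/12) = 1.993 · e^0.139400
= 1.993 × 1.149584 = $2.291 per pound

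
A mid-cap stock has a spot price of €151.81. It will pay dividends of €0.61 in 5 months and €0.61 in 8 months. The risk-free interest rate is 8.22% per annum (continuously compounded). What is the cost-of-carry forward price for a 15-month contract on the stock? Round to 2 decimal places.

€166.94

PV(dividends) I = 0.61·e^(−0.0822·5/12) + 0.61·e^(−0.0822·8/12)
I = 0.5895 + 0.5775 = 1.1670
F = (S − I)·e^(rT) = (151.81 − 1.1670) · e^(0.0822·15/12)
= 150.6430 · e^0.102750 = 150.6430 × 1.108214 = €166.94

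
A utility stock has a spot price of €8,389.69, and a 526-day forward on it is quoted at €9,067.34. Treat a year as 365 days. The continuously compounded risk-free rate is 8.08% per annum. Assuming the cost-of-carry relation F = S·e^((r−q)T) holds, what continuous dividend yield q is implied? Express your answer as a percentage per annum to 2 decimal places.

2.69%

From F = S·e^((r−q)T): (r − q) = ln(F/S)/T
ln(9067.34/8389.69) = ln(1.080772) = 0.077676
(r − q) = 0.077676 / (526/365) = 0.053901
q = r − ln(F/S)/T = 0.0808 − 0.053901 = 0.026899
q = 2.69%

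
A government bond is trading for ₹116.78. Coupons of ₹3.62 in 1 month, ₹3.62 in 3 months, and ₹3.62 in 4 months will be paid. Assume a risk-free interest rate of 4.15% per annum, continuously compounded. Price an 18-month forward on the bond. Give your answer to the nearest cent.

PV(coupons) I = 3.62·e^(−0.0415·1/12) + 3.62·e^(−0.0415·3/12) + 3.62·e^(−0.0415·4/12)
I = 3.6075 + 3.5826 + 3.5703 = 10.7604
F = (S − I)·e^(rT) = (116.78 − 10.7604) · e^(0.0415·18/12)
= 106.0196 · e^0.062250 = 106.0196 × 1.064228 = ₹112.83

₹112.83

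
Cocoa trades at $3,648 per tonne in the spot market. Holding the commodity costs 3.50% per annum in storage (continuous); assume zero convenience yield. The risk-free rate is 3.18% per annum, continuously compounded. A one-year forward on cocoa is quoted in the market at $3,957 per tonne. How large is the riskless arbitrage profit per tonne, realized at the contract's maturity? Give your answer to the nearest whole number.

$57 per tonne

Fair forward: F* = S·e^(carry·T), with carry = (r + u) = 0.0318 + 0.0350 = 0.0668
F* = 3648 · e^(0.0668 × 12/12) = 3648 · e^0.066800 = 3648 × 1.069082 = $3900.0111
Market $3957 > fair $3900.0111: forward overpriced → cash-and-carry (buy spot, short the forward).
At maturity, profit = |F_mkt − F*| = |3957 − 3900.0111| = $57 per tonne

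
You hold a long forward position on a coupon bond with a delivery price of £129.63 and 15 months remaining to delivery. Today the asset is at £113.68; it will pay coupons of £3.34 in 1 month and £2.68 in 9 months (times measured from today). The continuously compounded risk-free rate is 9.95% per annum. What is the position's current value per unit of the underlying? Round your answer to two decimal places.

-£6.59

PV(remaining coupons) I = 3.34·e^(−0.0995·1/12) + 2.68·e^(−0.0995·9/12) = 5.7997
Current forward F = (S − I)·e^(rT) = (113.68 − 5.7997)·e^(0.0995·15/12) = 107.8803 × 1.132440 = 122.1680
Value (long) = (F − K)·e^(−rT) = (122.1680 − 129.63) × 0.883049 = -6.5893
Value = -£6.59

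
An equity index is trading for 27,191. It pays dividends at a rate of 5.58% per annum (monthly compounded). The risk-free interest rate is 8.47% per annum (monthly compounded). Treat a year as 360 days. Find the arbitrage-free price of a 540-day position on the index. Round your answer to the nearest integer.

F = S · (1+r/12)^(12T) / (1+q/12)^(12T)
= 27191 × 1.134967 / 1.087092 = 27191 × 1.044040
F = 28,388

28,388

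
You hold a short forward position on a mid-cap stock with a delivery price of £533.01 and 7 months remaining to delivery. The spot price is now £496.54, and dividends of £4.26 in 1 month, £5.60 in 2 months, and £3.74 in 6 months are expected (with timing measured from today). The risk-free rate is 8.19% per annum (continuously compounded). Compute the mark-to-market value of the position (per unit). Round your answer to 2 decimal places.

PV(remaining dividends) I = 4.26·e^(−0.0819·1/12) + 5.60·e^(−0.0819·2/12) + 3.74·e^(−0.0819·6/12) = 13.3450
Current forward F = (S − I)·e^(rT) = (496.54 − 13.3450)·e^(0.0819·7/12) = 483.1950 × 1.048935 = 506.8401
Value (long) = (F − K)·e^(−rT) = (506.8401 − 533.01) × 0.953348 = -24.9490
Short position value = −(long value) = £24.95

£24.95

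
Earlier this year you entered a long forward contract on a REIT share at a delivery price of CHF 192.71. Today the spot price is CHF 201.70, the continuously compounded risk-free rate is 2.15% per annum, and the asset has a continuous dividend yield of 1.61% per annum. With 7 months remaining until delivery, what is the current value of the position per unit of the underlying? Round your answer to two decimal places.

Current fair forward for the remaining 7 months: F = S·e^((r − q)·T), (r − q) = 0.0215 − 0.0161 = 0.0054
F = 201.70 · e^(0.0054 × 7/12) = 201.70 × 1.003155 = 202.3364
Value of long forward = (F − K)·e^(−rT) = (202.3364 − 192.71) · e^(−0.0215·7/12)
= 9.6264 × 0.987537 = 9.51

CHF 9.51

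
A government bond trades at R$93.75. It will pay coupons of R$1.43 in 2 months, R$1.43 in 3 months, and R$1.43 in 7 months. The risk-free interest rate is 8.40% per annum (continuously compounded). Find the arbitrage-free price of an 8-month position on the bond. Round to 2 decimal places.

PV(coupons) I = 1.43·e^(−0.0840·2/12) + 1.43·e^(−0.0840·3/12) + 1.43·e^(−0.0840·7/12)
I = 1.4101 + 1.4003 + 1.3616 = 4.1720
F = (S − I)·e^(rT) = (93.75 − 4.1720) · e^(0.0840·8/12)
= 89.5780 · e^0.056000 = 89.5780 × 1.057598 = R$94.74

R$94.74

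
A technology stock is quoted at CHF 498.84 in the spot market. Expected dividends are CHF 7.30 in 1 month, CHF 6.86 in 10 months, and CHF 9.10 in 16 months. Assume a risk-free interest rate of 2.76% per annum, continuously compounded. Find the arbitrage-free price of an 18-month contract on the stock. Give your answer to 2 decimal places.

CHF 496.21

PV(dividends) I = 7.30·e^(−0.0276·1/12) + 6.86·e^(−0.0276·10/12) + 9.10·e^(−0.0276·16/12)
I = 7.2832 + 6.7040 + 8.7712 = 22.7584
F = (S − I)·e^(rT) = (498.84 − 22.7584) · e^(0.0276·18/12)
= 476.0816 · e^0.041400 = 476.0816 × 1.042269 = CHF 496.21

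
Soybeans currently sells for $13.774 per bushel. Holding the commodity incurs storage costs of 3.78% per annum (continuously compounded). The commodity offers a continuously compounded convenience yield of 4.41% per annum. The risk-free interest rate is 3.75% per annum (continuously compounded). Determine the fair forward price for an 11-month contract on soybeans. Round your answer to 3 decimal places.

Net carry = r + u − y = 0.0375 + 0.0378 − 0.0441 = 0.0312
F = S·e^((r+u−y)T) = 13.774 · e^(0.0312 × 11/12) = 13.774 · e^0.028600
= 13.774 × 1.029013 = $14.174 per bushel

$14.174 per bushel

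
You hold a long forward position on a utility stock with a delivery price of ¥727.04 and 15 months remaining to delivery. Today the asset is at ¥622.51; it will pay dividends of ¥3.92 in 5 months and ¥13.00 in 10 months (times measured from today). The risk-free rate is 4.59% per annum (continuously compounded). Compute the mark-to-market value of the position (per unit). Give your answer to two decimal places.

-¥80.35

PV(remaining dividends) I = 3.92·e^(−0.0459·5/12) + 13.00·e^(−0.0459·10/12) = 16.3579
Current forward F = (S − I)·e^(rT) = (622.51 − 16.3579)·e^(0.0459·15/12) = 606.1521 × 1.059053 = 641.9472
Value (long) = (F − K)·e^(−rT) = (641.9472 − 727.04) × 0.944240 = -80.3480
Value = -¥80.35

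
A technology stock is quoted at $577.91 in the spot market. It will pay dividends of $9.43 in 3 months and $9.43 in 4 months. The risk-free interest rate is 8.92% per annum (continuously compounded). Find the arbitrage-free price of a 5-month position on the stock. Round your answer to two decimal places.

PV(dividends) I = 9.43·e^(−0.0892·3/12) + 9.43·e^(−0.0892·4/12)
I = 9.2220 + 9.1537 = 18.3757
F = (S − I)·e^(rT) = (577.91 − 18.3757) · e^(0.0892·5/12)
= 559.5343 · e^0.037167 = 559.5343 × 1.037866 = $580.72

$580.72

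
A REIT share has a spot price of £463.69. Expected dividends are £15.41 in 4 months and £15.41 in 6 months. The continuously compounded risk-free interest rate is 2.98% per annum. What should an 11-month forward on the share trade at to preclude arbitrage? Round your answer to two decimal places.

PV(dividends) I = 15.41·e^(−0.0298·4/12) + 15.41·e^(−0.0298·6/12)
I = 15.2577 + 15.1821 = 30.4398
F = (S − I)·e^(rT) = (463.69 − 30.4398) · e^(0.0298·11/12)
= 433.2502 · e^0.027317 = 433.2502 × 1.027694 = £445.25

£445.25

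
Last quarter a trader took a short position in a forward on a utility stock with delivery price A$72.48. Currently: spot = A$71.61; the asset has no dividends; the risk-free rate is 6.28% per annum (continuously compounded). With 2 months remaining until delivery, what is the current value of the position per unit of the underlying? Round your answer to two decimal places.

A$0.12

Current fair forward for the remaining 2 months: F = S·e^(r·T), r = 0.0628
F = 71.61 · e^(0.0628 × 2/12) = 71.61 × 1.010522 = 72.3635
Value of long forward = (F − K)·e^(−rT) = (72.3635 − 72.48) · e^(−0.0628·2/12)
= -0.1165 × 0.989588 = -0.12
Short position value = −(long value) = A$0.12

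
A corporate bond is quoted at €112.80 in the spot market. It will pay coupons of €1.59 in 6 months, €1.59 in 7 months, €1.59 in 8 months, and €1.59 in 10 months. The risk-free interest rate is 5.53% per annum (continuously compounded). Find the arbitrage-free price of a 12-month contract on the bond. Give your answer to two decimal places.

€112.73

PV(coupons) I = 1.59·e^(−0.0553·6/12) + 1.59·e^(−0.0553·7/12) + 1.59·e^(−0.0553·8/12) + 1.59·e^(−0.0553·10/12)
I = 1.5466 + 1.5395 + 1.5324 + 1.5184 = 6.1369
F = (S − I)·e^(rT) = (112.80 − 6.1369) · e^(0.0553·12/12)
= 106.6631 · e^0.055300 = 106.6631 × 1.056858 = €112.73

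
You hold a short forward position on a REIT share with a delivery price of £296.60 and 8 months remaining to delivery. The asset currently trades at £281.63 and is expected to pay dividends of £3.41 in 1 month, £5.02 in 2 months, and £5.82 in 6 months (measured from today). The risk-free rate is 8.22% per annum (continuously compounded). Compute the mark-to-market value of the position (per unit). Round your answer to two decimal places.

£13.08

PV(remaining dividends) I = 3.41·e^(−0.0822·1/12) + 5.02·e^(−0.0822·2/12) + 5.82·e^(−0.0822·6/12) = 13.9241
Current forward F = (S − I)·e^(rT) = (281.63 − 13.9241)·e^(0.0822·8/12) = 267.7059 × 1.056329 = 282.7855
Value (long) = (F − K)·e^(−rT) = (282.7855 − 296.60) × 0.946674 = -13.0778
Short position value = −(long value) = £13.08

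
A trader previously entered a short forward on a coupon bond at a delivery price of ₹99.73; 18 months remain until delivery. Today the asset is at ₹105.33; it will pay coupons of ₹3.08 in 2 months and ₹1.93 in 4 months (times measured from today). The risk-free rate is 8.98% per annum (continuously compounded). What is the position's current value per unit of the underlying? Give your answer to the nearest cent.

PV(remaining coupons) I = 3.08·e^(−0.0898·2/12) + 1.93·e^(−0.0898·4/12) = 4.9073
Current forward F = (S − I)·e^(rT) = (105.33 − 4.9073)·e^(0.0898·18/12) = 100.4227 × 1.144193 = 114.9030
Value (long) = (F − K)·e^(−rT) = (114.9030 − 99.73) × 0.873978 = 13.2609
Short position value = −(long value) = -₹13.26

-₹13.26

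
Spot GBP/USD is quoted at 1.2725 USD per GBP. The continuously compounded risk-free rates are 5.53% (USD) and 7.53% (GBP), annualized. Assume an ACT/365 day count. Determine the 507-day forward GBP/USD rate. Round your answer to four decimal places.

F = S·e^((r_USD − r_GBP)T) = 1.2725 · e^((0.0553 − 0.0753) × 507/365)
= 1.2725 · e^-0.027781 = 1.2725 × 0.972601
F = 1.2376 USD per GBP

1.2376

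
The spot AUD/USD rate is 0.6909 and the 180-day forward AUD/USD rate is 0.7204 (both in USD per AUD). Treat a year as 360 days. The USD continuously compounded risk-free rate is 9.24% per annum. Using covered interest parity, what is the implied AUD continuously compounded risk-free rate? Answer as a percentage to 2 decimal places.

0.88%

F = S·e^((r_USD − r_AUD)T) ⇒ r_AUD = r_USD − ln(F/S)/T
ln(0.7204/0.6909) = 0.041812; /(180/360) = 0.083624
r_AUD = 0.0924 − 0.083624 = 0.008776
r_AUD = 0.88%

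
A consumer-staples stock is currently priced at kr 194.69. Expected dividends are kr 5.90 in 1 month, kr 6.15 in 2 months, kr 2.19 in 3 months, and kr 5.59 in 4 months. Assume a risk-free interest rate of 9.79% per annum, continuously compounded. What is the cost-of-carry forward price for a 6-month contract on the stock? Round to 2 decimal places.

PV(dividends) I = 5.90·e^(−0.0979·1/12) + 6.15·e^(−0.0979·2/12) + 2.19·e^(−0.0979·3/12) + 5.59·e^(−0.0979·4/12)
I = 5.8521 + 6.0505 + 2.1371 + 5.4105 = 19.4502
F = (S − I)·e^(rT) = (194.69 − 19.4502) · e^(0.0979·6/12)
= 175.2398 · e^0.048950 = 175.2398 × 1.050168 = kr 184.03

kr 184.03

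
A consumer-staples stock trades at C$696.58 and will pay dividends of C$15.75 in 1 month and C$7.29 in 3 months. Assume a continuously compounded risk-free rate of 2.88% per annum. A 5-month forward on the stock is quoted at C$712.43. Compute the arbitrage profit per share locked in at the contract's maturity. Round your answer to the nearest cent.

C$30.67 per share

PV(dividends) I = 15.75·e^(−0.0288·1/12) + 7.29·e^(−0.0288·3/12) = 22.9499
Fair forward F* = (S − I)·e^(rT) = (696.58 − 22.9499)·e^0.012000 = 673.6301 × 1.012072 = 681.7622
Market C$712.43 > fair 681.7622: forward overpriced → cash-and-carry (borrow at r, buy the stock and collect the dividends, short the forward).
Profit at T = |F_mkt − F*| = |712.43 − 681.7622| = C$30.67 per share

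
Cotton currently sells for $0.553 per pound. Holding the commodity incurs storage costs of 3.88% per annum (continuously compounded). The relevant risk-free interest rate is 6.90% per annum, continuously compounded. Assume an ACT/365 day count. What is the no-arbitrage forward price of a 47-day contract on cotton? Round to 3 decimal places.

Net carry = r + u − y = 0.0690 + 0.0388 − 0.0000 = 0.1078
F = S·e^((r+u−y)T) = 0.553 · e^(0.1078 × 47/365) = 0.553 · e^0.013881
= 0.553 × 1.013978 = $0.561 per pound

$0.561 per pound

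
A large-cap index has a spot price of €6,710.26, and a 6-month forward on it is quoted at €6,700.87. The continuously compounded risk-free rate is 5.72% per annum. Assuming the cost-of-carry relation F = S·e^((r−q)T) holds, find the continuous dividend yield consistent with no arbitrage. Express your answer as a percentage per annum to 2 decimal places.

6.00%

From F = S·e^((r−q)T): (r − q) = ln(F/S)/T
ln(6700.87/6710.26) = ln(0.998601) = -0.001400
(r − q) = -0.001400 / (6/12) = -0.002800
q = r − ln(F/S)/T = 0.0572 + 0.002800 = 0.060000
q = 6.00%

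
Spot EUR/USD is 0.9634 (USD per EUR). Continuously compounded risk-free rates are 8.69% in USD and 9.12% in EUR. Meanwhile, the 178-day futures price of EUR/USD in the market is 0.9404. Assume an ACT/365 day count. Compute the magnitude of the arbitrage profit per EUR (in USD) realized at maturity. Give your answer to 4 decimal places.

0.0210 per EUR (in USD)

Fair futures: F* = S·e^(carry·T), with carry = (r_USD − r_EUR) = 0.0869 − 0.0912 = -0.0043
F* = 0.9634 · e^(-0.0043 × 178/365) = 0.9634 · e^-0.002097 = 0.9634 × 0.997905 = 0.9614
Market 0.9404 < fair 0.9614: forward underpriced → reverse cash-and-carry (short spot, go long the forward).
At maturity, profit = |F_mkt − F*| = |0.9404 − 0.9614| = 0.0210 per EUR (in USD)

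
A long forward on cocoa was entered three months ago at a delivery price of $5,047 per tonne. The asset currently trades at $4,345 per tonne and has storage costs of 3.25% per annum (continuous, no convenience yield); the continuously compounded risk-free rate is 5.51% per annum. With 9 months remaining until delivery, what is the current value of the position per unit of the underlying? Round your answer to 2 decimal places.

Current fair forward for the remaining 9 months: F = S·e^((r + u)·T), (r + u) = 0.0551 + 0.0325 = 0.0876
F = 4345 · e^(0.0876 × 9/12) = 4345 × 1.06790630 = 4640.0529
Value of long forward = (F − K)·e^(−rT) = (4640.0529 − 5047) · e^(−0.0551·9/12)
= -406.9471 × 0.95951724 = -390.47

-$390.47 per tonne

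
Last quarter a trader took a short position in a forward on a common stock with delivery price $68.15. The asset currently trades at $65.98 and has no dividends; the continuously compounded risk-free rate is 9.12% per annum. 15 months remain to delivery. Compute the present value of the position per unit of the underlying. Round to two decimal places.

-$5.17

Current fair forward for the remaining 15 months: F = S·e^(r·T), r = 0.0912
F = 65.98 · e^(0.0912 × 15/12) = 65.98 × 1.120752 = 73.9472
Value of long forward = (F − K)·e^(−rT) = (73.9472 − 68.15) · e^(−0.0912·15/12)
= 5.7972 × 0.892258 = 5.17
Short position value = −(long value) = -$5.17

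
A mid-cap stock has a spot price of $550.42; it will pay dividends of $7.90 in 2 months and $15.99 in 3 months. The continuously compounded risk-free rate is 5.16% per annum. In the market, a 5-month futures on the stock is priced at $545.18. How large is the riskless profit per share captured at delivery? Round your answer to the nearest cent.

PV(dividends) I = 7.90·e^(−0.0516·2/12) + 15.99·e^(−0.0516·3/12) = 23.6174
Fair futures F* = (S − I)·e^(rT) = (550.42 − 23.6174)·e^0.021500 = 526.8026 × 1.021733 = 538.2516
Market $545.18 > fair 538.2516: forward overpriced → cash-and-carry (borrow at r, buy the stock and collect the dividends, short the forward).
Profit at T = |F_mkt − F*| = |545.18 − 538.2516| = $6.93 per share

$6.93 per share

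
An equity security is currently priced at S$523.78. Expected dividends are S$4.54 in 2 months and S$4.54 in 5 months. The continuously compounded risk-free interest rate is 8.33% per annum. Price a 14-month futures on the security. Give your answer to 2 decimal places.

PV(dividends) I = 4.54·e^(−0.0833·2/12) + 4.54·e^(−0.0833·5/12)
I = 4.4774 + 4.3851 = 8.8625
F = (S − I)·e^(rT) = (523.78 − 8.8625) · e^(0.0833·14/12)
= 514.9175 · e^0.097183 = 514.9175 × 1.102062 = S$567.47

S$567.47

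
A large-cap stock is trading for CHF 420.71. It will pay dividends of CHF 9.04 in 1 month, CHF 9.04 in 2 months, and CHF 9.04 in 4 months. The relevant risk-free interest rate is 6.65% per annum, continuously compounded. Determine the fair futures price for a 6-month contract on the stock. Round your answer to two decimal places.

PV(dividends) I = 9.04·e^(−0.0665·1/12) + 9.04·e^(−0.0665·2/12) + 9.04·e^(−0.0665·4/12)
I = 8.9900 + 8.9404 + 8.8418 = 26.7722
F = (S − I)·e^(rT) = (420.71 − 26.7722) · e^(0.0665·6/12)
= 393.9378 · e^0.033250 = 393.9378 × 1.033809 = CHF 407.26

CHF 407.26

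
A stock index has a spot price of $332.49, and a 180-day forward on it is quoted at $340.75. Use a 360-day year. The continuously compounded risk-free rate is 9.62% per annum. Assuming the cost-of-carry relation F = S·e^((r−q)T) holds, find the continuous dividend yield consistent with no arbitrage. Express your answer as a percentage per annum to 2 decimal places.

From F = S·e^((r−q)T): (r − q) = ln(F/S)/T
ln(340.75/332.49) = ln(1.024843) = 0.024539
(r − q) = 0.024539 / (180/360) = 0.049078
q = r − ln(F/S)/T = 0.0962 − 0.049078 = 0.047122
q = 4.71%

4.71%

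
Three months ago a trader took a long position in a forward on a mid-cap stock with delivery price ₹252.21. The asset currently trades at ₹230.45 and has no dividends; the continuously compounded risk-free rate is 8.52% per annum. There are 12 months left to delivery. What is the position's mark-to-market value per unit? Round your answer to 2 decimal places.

Current fair forward for the remaining 12 months: F = S·e^(r·T), r = 0.0852
F = 230.45 · e^(0.0852 × 12/12) = 230.45 × 1.088935 = 250.9451
Value of long forward = (F − K)·e^(−rT) = (250.9451 − 252.21) · e^(−0.0852·12/12)
= -1.2649 × 0.918329 = -1.16

-₹1.16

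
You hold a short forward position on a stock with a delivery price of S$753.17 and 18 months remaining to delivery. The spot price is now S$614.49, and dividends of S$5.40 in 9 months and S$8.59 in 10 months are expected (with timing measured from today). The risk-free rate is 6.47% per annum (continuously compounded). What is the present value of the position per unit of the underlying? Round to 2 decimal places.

S$82.30

PV(remaining dividends) I = 5.40·e^(−0.0647·9/12) + 8.59·e^(−0.0647·10/12) = 13.2833
Current forward F = (S − I)·e^(rT) = (614.49 − 13.2833)·e^(0.0647·18/12) = 601.2067 × 1.101915 = 662.4787
Value (long) = (F − K)·e^(−rT) = (662.4787 − 753.17) × 0.907511 = -82.3034
Short position value = −(long value) = S$82.30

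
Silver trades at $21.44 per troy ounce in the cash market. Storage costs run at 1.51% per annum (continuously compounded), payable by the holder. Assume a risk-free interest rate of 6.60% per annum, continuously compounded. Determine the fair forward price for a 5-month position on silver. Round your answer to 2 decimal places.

$22.18 per troy ounce

Net carry = r + u − y = 0.0660 + 0.0151 − 0.0000 = 0.0811
F = S·e^((r+u−y)T) = 21.44 · e^(0.0811 × 5/12) = 21.44 · e^0.033792
= 21.44 × 1.034369 = $22.18 per troy ounce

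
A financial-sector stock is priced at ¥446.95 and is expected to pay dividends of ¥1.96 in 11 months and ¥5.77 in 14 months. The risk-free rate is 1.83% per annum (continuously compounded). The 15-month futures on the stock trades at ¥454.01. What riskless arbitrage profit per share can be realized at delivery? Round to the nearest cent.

PV(dividends) I = 1.96·e^(−0.0183·11/12) + 5.77·e^(−0.0183·14/12) = 7.5755
Fair futures F* = (S − I)·e^(rT) = (446.95 − 7.5755)·e^0.022875 = 439.3745 × 1.023139 = 449.5412
Market ¥454.01 > fair 449.5412: forward overpriced → cash-and-carry (borrow at r, buy the stock and collect the dividends, short the forward).
Profit at T = |F_mkt − F*| = |454.01 − 449.5412| = ¥4.47 per share

¥4.47 per share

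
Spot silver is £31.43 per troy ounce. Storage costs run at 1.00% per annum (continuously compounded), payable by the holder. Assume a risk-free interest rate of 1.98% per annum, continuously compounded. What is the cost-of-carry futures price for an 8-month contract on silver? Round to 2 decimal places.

Net carry = r + u − y = 0.0198 + 0.0100 − 0.0000 = 0.0298
F = S·e^((r+u−y)T) = 31.43 · e^(0.0298 × 8/12) = 31.43 · e^0.019867
= 31.43 × 1.020066 = £32.06 per troy ounce

£32.06 per troy ounce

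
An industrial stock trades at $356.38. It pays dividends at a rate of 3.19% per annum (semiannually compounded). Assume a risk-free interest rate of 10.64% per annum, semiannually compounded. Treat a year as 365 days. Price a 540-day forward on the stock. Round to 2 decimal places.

$396.45

F = S · (1+r/2)^(2T) / (1+q/2)^(2T)
= 356.38 × 1.165755 / 1.047936 = 356.38 × 1.112430
F = $396.45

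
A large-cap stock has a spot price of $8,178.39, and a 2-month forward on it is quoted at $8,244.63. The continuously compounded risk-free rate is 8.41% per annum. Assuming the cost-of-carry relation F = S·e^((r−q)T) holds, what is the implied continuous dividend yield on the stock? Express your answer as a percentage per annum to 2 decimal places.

From F = S·e^((r−q)T): (r − q) = ln(F/S)/T
ln(8244.63/8178.39) = ln(1.008099) = 0.008066
(r − q) = 0.008066 / (2/12) = 0.048396
q = r − ln(F/S)/T = 0.0841 − 0.048396 = 0.035704
q = 3.57%

3.57%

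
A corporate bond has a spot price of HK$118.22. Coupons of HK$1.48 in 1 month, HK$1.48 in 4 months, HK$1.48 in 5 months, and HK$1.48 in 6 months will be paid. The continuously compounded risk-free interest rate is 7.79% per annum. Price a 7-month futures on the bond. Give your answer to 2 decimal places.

HK$117.68

PV(coupons) I = 1.48·e^(−0.0779·1/12) + 1.48·e^(−0.0779·4/12) + 1.48·e^(−0.0779·5/12) + 1.48·e^(−0.0779·6/12)
I = 1.4704 + 1.4421 + 1.4327 + 1.4235 = 5.7687
F = (S − I)·e^(rT) = (118.22 − 5.7687) · e^(0.0779·7/12)
= 112.4513 · e^0.045442 = 112.4513 × 1.046490 = HK$117.68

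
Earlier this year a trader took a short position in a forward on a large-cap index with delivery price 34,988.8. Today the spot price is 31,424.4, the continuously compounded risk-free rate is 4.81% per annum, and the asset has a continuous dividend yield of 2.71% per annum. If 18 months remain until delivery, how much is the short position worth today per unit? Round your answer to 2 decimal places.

Current fair forward for the remaining 18 months: F = S·e^((r − q)·T), (r − q) = 0.0481 − 0.0271 = 0.0210
F = 31424.4 · e^(0.0210 × 18/12) = 31424.4 × 1.03200138 = 32430.0242
Value of long forward = (F − K)·e^(−rT) = (32430.0242 − 34988.8) · e^(−0.0481·18/12)
= -2558.7758 × 0.93039133 = -2380.66
Short position value = −(long value) = 2380.66

2380.66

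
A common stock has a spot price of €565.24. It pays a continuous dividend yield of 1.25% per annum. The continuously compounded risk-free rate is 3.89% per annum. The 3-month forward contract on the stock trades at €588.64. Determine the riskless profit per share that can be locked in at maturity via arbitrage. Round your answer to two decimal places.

€19.66 per share

Fair forward: F* = S·e^(carry·T), with carry = (r − q) = 0.0389 − 0.0125 = 0.0264
F* = 565.24 · e^(0.0264 × 3/12) = 565.24 · e^0.006600 = 565.24 × 1.006622 = €568.9830
Market €588.64 > fair €568.9830: forward overpriced → cash-and-carry (buy spot, short the forward).
At maturity, profit = |F_mkt − F*| = |588.64 − 568.9830| = €19.66 per share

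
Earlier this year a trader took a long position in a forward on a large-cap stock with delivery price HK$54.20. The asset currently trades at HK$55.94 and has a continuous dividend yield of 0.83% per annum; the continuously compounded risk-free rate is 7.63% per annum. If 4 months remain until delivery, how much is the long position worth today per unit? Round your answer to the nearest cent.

Current fair forward for the remaining 4 months: F = S·e^((r − q)·T), (r − q) = 0.0763 − 0.0083 = 0.0680
F = 55.94 · e^(0.0680 × 4/12) = 55.94 × 1.022926 = 57.2225
Value of long forward = (F − K)·e^(−rT) = (57.2225 − 54.20) · e^(−0.0763·4/12)
= 3.0225 × 0.974887 = 2.95

HK$2.95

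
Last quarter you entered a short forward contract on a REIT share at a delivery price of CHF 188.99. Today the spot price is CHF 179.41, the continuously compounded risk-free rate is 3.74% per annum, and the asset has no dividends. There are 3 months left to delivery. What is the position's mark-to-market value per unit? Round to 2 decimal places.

CHF 7.82

Current fair forward for the remaining 3 months: F = S·e^(r·T), r = 0.0374
F = 179.41 · e^(0.0374 × 3/12) = 179.41 × 1.009394 = 181.0954
Value of long forward = (F − K)·e^(−rT) = (181.0954 − 188.99) · e^(−0.0374·3/12)
= -7.8946 × 0.990694 = -7.82
Short position value = −(long value) = CHF 7.82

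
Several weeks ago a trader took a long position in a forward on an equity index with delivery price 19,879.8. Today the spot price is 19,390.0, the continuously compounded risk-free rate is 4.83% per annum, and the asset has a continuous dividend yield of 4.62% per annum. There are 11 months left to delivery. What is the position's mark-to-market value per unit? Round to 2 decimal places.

Current fair forward for the remaining 11 months: F = S·e^((r − q)·T), (r − q) = 0.0483 − 0.0462 = 0.0021
F = 19390.0 · e^(0.0021 × 11/12) = 19390.0 × 1.00192685 = 19427.3616
Value of long forward = (F − K)·e^(−rT) = (19427.3616 − 19879.8) · e^(−0.0483·11/12)
= -452.4384 × 0.95669083 = -432.84

-432.84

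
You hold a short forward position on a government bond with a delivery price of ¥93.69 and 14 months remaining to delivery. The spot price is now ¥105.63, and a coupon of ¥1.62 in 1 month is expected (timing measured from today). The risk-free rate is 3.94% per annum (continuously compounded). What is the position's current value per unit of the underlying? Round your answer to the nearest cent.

PV(remaining coupons) I = 1.62·e^(−0.0394·1/12) = 1.6147
Current forward F = (S − I)·e^(rT) = (105.63 − 1.6147)·e^(0.0394·14/12) = 104.0153 × 1.047040 = 108.9082
Value (long) = (F − K)·e^(−rT) = (108.9082 − 93.69) × 0.955074 = 14.5345
Short position value = −(long value) = -¥14.53

-¥14.53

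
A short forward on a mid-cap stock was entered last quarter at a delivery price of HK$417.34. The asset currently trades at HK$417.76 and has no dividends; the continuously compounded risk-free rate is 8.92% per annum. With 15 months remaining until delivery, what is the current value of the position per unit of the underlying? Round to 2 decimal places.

Current fair forward for the remaining 15 months: F = S·e^(r·T), r = 0.0892
F = 417.76 · e^(0.0892 × 15/12) = 417.76 × 1.117954 = 467.0365
Value of long forward = (F − K)·e^(−rT) = (467.0365 − 417.34) · e^(−0.0892·15/12)
= 49.6965 × 0.894491 = 44.45
Short position value = −(long value) = -HK$44.45

-HK$44.45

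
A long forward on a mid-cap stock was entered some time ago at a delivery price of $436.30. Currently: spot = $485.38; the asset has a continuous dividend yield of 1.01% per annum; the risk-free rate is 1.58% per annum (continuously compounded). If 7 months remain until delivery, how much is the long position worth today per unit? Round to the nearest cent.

$50.23

Current fair forward for the remaining 7 months: F = S·e^((r − q)·T), (r − q) = 0.0158 − 0.0101 = 0.0057
F = 485.38 · e^(0.0057 × 7/12) = 485.38 × 1.003331 = 486.9968
Value of long forward = (F − K)·e^(−rT) = (486.9968 − 436.30) · e^(−0.0158·7/12)
= 50.6968 × 0.990826 = 50.23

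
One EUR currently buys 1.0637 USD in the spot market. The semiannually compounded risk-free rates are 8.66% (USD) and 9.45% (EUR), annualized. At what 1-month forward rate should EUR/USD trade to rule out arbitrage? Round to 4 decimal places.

1.0630

By covered interest parity, F = S · (1+r_USD/2)^(2T) / (1+r_EUR/2)^(2T)
= 1.0637 × 1.007090 / 1.007724 = 1.0637 × 0.999371
F = 1.0630 USD per EUR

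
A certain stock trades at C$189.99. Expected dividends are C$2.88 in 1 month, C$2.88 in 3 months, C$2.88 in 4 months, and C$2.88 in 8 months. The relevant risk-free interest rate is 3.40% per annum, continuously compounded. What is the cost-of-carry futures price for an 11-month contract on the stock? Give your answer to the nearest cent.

C$184.25

PV(dividends) I = 2.88·e^(−0.0340·1/12) + 2.88·e^(−0.0340·3/12) + 2.88·e^(−0.0340·4/12) + 2.88·e^(−0.0340·8/12)
I = 2.8719 + 2.8556 + 2.8475 + 2.8155 = 11.3905
F = (S − I)·e^(rT) = (189.99 − 11.3905) · e^(0.0340·11/12)
= 178.5995 · e^0.031167 = 178.5995 × 1.031658 = C$184.25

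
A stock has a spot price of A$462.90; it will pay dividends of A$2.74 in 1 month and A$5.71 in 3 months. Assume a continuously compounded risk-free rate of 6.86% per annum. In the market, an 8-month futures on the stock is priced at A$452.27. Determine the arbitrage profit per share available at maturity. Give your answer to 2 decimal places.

A$23.56 per share

PV(dividends) I = 2.74·e^(−0.0686·1/12) + 5.71·e^(−0.0686·3/12) = 8.3373
Fair futures F* = (S − I)·e^(rT) = (462.90 − 8.3373)·e^0.045733 = 454.5627 × 1.046795 = 475.8340
Market A$452.27 < fair 475.8340: forward underpriced → reverse cash-and-carry (short the stock, invest proceeds at r, pay the dividends, go long the forward).
Profit at T = |F_mkt − F*| = |452.27 − 475.8340| = A$23.56 per share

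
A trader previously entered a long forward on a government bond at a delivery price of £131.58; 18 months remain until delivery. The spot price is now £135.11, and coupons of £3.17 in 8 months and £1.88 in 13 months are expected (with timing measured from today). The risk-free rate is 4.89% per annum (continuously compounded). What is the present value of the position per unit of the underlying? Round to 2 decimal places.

£7.98

PV(remaining coupons) I = 3.17·e^(−0.0489·8/12) + 1.88·e^(−0.0489·13/12) = 4.8513
Current forward F = (S − I)·e^(rT) = (135.11 − 4.8513)·e^(0.0489·18/12) = 130.2587 × 1.076107 = 140.1723
Value (long) = (F − K)·e^(−rT) = (140.1723 − 131.58) × 0.929276 = 7.9846
Value = £7.98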